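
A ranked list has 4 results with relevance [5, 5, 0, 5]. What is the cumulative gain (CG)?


Cumulative Gain = sum of relevance scores
Position 1: rel=5, running sum=5
Position 2: rel=5, running sum=10
Position 3: rel=0, running sum=10
Position 4: rel=5, running sum=15
CG = 15

15


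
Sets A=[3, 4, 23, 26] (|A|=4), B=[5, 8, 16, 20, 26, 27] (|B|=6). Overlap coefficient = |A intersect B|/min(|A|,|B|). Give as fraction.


A intersect B = [26]
|A intersect B| = 1
min(|A|, |B|) = min(4, 6) = 4
Overlap = 1 / 4 = 1/4

1/4


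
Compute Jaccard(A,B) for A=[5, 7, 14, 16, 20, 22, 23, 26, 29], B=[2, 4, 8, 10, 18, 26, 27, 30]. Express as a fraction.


A intersect B = [26]
|A intersect B| = 1
A union B = [2, 4, 5, 7, 8, 10, 14, 16, 18, 20, 22, 23, 26, 27, 29, 30]
|A union B| = 16
Jaccard = 1/16 = 1/16

1/16


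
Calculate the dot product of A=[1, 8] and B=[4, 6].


Dot product = sum of element-wise products
A[0]*B[0] = 1*4 = 4
A[1]*B[1] = 8*6 = 48
Sum = 4 + 48 = 52

52


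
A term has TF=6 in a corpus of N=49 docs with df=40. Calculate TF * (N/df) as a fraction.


TF * (N/df)
= 6 * (49/40)
= 6 * 49/40
= 147/20

147/20


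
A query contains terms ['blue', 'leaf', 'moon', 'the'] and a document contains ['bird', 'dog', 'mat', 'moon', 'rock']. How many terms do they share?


Query terms: ['blue', 'leaf', 'moon', 'the']
Document terms: ['bird', 'dog', 'mat', 'moon', 'rock']
Common terms: ['moon']
Overlap count = 1

1


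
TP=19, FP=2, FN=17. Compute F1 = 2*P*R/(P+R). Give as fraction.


F1 = 2 * P * R / (P + R)
P = TP/(TP+FP) = 19/21 = 19/21
R = TP/(TP+FN) = 19/36 = 19/36
2 * P * R = 2 * 19/21 * 19/36 = 361/378
P + R = 19/21 + 19/36 = 361/252
F1 = 361/378 / 361/252 = 2/3

2/3


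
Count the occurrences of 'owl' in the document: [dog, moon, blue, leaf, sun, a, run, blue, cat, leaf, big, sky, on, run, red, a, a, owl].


Document has 18 words
Scanning for 'owl':
Found at positions: [17]
Count = 1

1


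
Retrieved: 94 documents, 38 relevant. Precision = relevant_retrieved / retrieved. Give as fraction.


Precision = relevant_retrieved / total_retrieved
= 38 / 94
= 38 / (38 + 56)
= 19/47

19/47


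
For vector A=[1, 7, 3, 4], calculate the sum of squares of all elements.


|A|^2 = sum of squared components
A[0]^2 = 1^2 = 1
A[1]^2 = 7^2 = 49
A[2]^2 = 3^2 = 9
A[3]^2 = 4^2 = 16
Sum = 1 + 49 + 9 + 16 = 75

75


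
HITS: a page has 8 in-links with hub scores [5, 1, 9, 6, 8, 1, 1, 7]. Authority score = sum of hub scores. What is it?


Authority = sum of hub scores of in-linkers
In-link 1: hub score = 5
In-link 2: hub score = 1
In-link 3: hub score = 9
In-link 4: hub score = 6
In-link 5: hub score = 8
In-link 6: hub score = 1
In-link 7: hub score = 1
In-link 8: hub score = 7
Authority = 5 + 1 + 9 + 6 + 8 + 1 + 1 + 7 = 38

38


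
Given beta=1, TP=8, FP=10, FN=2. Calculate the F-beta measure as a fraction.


P = TP/(TP+FP) = 8/18 = 4/9
R = TP/(TP+FN) = 8/10 = 4/5
beta^2 = 1^2 = 1
(1 + beta^2) = 2
Numerator = (1+beta^2)*P*R = 32/45
Denominator = beta^2*P + R = 4/9 + 4/5 = 56/45
F_beta = 4/7

4/7


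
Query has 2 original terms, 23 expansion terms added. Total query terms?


Original terms: 2
Expansion terms: 23
Total = 2 + 23 = 25

25


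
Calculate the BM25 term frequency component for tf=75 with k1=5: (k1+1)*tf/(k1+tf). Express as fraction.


BM25 TF component = (k1+1)*tf / (k1+tf)
k1 = 5, tf = 75
Numerator = (5+1)*75 = 450
Denominator = 5 + 75 = 80
= 450/80 = 45/8

45/8


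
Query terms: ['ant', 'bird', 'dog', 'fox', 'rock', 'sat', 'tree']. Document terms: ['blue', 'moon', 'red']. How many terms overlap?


Query terms: ['ant', 'bird', 'dog', 'fox', 'rock', 'sat', 'tree']
Document terms: ['blue', 'moon', 'red']
Common terms: []
Overlap count = 0

0


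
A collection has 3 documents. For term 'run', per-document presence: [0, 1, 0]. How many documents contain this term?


Checking each document for 'run':
Doc 1: absent
Doc 2: present
Doc 3: absent
df = sum of presences = 0 + 1 + 0 = 1

1


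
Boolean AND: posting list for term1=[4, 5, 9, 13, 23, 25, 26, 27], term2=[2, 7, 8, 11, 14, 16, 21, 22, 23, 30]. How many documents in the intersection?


Boolean AND: find intersection of posting lists
term1 docs: [4, 5, 9, 13, 23, 25, 26, 27]
term2 docs: [2, 7, 8, 11, 14, 16, 21, 22, 23, 30]
Intersection: [23]
|intersection| = 1

1


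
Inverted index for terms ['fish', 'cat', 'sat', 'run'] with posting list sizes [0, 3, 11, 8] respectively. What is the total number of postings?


Summing posting list sizes:
'fish': 0 postings
'cat': 3 postings
'sat': 11 postings
'run': 8 postings
Total = 0 + 3 + 11 + 8 = 22

22


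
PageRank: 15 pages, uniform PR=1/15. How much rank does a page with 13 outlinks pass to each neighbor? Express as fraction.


Initial PR = 1/15 = 1/15
Outlinks = 13
Contribution per link = PR / outlinks
= 1/15 / 13
= 1/195

1/195


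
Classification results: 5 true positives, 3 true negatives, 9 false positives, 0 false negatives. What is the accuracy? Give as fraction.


Accuracy = (TP + TN) / (TP + TN + FP + FN)
TP + TN = 5 + 3 = 8
Total = 5 + 3 + 9 + 0 = 17
Accuracy = 8 / 17 = 8/17

8/17


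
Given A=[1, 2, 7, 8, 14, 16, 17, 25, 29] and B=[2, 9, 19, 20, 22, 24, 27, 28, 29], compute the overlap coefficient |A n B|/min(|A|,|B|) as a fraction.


A intersect B = [2, 29]
|A intersect B| = 2
min(|A|, |B|) = min(9, 9) = 9
Overlap = 2 / 9 = 2/9

2/9


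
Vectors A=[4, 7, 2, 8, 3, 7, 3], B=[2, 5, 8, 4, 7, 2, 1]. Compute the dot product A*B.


Dot product = sum of element-wise products
A[0]*B[0] = 4*2 = 8
A[1]*B[1] = 7*5 = 35
A[2]*B[2] = 2*8 = 16
A[3]*B[3] = 8*4 = 32
A[4]*B[4] = 3*7 = 21
A[5]*B[5] = 7*2 = 14
A[6]*B[6] = 3*1 = 3
Sum = 8 + 35 + 16 + 32 + 21 + 14 + 3 = 129

129


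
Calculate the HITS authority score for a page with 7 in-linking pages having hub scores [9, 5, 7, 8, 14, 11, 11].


Authority = sum of hub scores of in-linkers
In-link 1: hub score = 9
In-link 2: hub score = 5
In-link 3: hub score = 7
In-link 4: hub score = 8
In-link 5: hub score = 14
In-link 6: hub score = 11
In-link 7: hub score = 11
Authority = 9 + 5 + 7 + 8 + 14 + 11 + 11 = 65

65


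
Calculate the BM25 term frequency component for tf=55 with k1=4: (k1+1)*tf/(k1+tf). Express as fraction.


BM25 TF component = (k1+1)*tf / (k1+tf)
k1 = 4, tf = 55
Numerator = (4+1)*55 = 275
Denominator = 4 + 55 = 59
= 275/59 = 275/59

275/59


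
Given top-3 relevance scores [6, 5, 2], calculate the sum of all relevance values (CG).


Cumulative Gain = sum of relevance scores
Position 1: rel=6, running sum=6
Position 2: rel=5, running sum=11
Position 3: rel=2, running sum=13
CG = 13

13


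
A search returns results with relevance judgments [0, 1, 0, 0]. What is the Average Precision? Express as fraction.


Computing P@k for each relevant position:
Position 1: not relevant
Position 2: relevant, P@2 = 1/2 = 1/2
Position 3: not relevant
Position 4: not relevant
Sum of P@k = 1/2 = 1/2
AP = 1/2 / 1 = 1/2

1/2


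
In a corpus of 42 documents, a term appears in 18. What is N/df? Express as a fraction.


IDF ratio = N / df
= 42 / 18
= 7/3

7/3


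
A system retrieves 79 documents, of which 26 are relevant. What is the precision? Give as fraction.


Precision = relevant_retrieved / total_retrieved
= 26 / 79
= 26 / (26 + 53)
= 26/79

26/79


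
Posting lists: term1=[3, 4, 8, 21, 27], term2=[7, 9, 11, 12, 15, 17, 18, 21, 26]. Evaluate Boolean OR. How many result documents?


Boolean OR: find union of posting lists
term1 docs: [3, 4, 8, 21, 27]
term2 docs: [7, 9, 11, 12, 15, 17, 18, 21, 26]
Union: [3, 4, 7, 8, 9, 11, 12, 15, 17, 18, 21, 26, 27]
|union| = 13

13


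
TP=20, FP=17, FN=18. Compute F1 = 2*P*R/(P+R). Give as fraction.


F1 = 2 * P * R / (P + R)
P = TP/(TP+FP) = 20/37 = 20/37
R = TP/(TP+FN) = 20/38 = 10/19
2 * P * R = 2 * 20/37 * 10/19 = 400/703
P + R = 20/37 + 10/19 = 750/703
F1 = 400/703 / 750/703 = 8/15

8/15


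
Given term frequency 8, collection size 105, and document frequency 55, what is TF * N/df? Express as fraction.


TF * (N/df)
= 8 * (105/55)
= 8 * 21/11
= 168/11

168/11


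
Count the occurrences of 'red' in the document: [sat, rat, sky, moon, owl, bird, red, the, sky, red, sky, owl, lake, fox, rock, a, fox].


Document has 17 words
Scanning for 'red':
Found at positions: [6, 9]
Count = 2

2


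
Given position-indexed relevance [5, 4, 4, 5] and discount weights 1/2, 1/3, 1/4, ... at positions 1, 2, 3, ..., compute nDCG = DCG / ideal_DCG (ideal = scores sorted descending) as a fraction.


Position discount weights w_i = 1/(i+1) for i=1..4:
Weights = [1/2, 1/3, 1/4, 1/5]
Actual relevance: [5, 4, 4, 5]
DCG = 5/2 + 4/3 + 4/4 + 5/5 = 35/6
Ideal relevance (sorted desc): [5, 5, 4, 4]
Ideal DCG = 5/2 + 5/3 + 4/4 + 4/5 = 179/30
nDCG = DCG / ideal_DCG = 35/6 / 179/30 = 175/179

175/179


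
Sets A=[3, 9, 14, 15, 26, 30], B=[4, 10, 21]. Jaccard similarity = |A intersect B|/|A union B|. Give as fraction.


A intersect B = []
|A intersect B| = 0
A union B = [3, 4, 9, 10, 14, 15, 21, 26, 30]
|A union B| = 9
Jaccard = 0/9 = 0

0


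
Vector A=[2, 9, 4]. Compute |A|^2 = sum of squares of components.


|A|^2 = sum of squared components
A[0]^2 = 2^2 = 4
A[1]^2 = 9^2 = 81
A[2]^2 = 4^2 = 16
Sum = 4 + 81 + 16 = 101

101


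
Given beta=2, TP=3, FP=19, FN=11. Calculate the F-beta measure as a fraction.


P = TP/(TP+FP) = 3/22 = 3/22
R = TP/(TP+FN) = 3/14 = 3/14
beta^2 = 2^2 = 4
(1 + beta^2) = 5
Numerator = (1+beta^2)*P*R = 45/308
Denominator = beta^2*P + R = 6/11 + 3/14 = 117/154
F_beta = 5/26

5/26


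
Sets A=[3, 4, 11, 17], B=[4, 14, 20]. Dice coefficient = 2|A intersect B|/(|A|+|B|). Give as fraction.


A intersect B = [4]
|A intersect B| = 1
|A| = 4, |B| = 3
Dice = 2*1 / (4+3)
= 2 / 7 = 2/7

2/7


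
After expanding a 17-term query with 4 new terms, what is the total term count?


Original terms: 17
Expansion terms: 4
Total = 17 + 4 = 21

21


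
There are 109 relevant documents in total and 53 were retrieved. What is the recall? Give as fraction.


Recall = retrieved_relevant / total_relevant
= 53 / 109
= 53 / (53 + 56)
= 53/109

53/109


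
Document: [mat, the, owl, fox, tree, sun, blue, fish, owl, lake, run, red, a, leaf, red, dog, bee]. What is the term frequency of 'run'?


Document has 17 words
Scanning for 'run':
Found at positions: [10]
Count = 1

1


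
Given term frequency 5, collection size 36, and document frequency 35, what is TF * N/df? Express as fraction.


TF * (N/df)
= 5 * (36/35)
= 5 * 36/35
= 36/7

36/7


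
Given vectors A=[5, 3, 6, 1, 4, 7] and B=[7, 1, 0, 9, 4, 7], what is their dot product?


Dot product = sum of element-wise products
A[0]*B[0] = 5*7 = 35
A[1]*B[1] = 3*1 = 3
A[2]*B[2] = 6*0 = 0
A[3]*B[3] = 1*9 = 9
A[4]*B[4] = 4*4 = 16
A[5]*B[5] = 7*7 = 49
Sum = 35 + 3 + 0 + 9 + 16 + 49 = 112

112


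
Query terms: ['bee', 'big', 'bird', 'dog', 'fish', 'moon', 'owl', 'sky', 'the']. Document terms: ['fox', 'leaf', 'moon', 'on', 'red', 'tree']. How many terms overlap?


Query terms: ['bee', 'big', 'bird', 'dog', 'fish', 'moon', 'owl', 'sky', 'the']
Document terms: ['fox', 'leaf', 'moon', 'on', 'red', 'tree']
Common terms: ['moon']
Overlap count = 1

1


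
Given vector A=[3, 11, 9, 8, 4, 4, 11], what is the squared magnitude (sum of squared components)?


|A|^2 = sum of squared components
A[0]^2 = 3^2 = 9
A[1]^2 = 11^2 = 121
A[2]^2 = 9^2 = 81
A[3]^2 = 8^2 = 64
A[4]^2 = 4^2 = 16
A[5]^2 = 4^2 = 16
A[6]^2 = 11^2 = 121
Sum = 9 + 121 + 81 + 64 + 16 + 16 + 121 = 428

428


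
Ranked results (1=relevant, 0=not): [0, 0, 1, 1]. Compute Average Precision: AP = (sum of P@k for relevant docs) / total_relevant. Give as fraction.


Computing P@k for each relevant position:
Position 1: not relevant
Position 2: not relevant
Position 3: relevant, P@3 = 1/3 = 1/3
Position 4: relevant, P@4 = 2/4 = 1/2
Sum of P@k = 1/3 + 1/2 = 5/6
AP = 5/6 / 2 = 5/12

5/12


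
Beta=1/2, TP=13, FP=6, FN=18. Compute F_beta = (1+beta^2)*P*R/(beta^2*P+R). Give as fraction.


P = TP/(TP+FP) = 13/19 = 13/19
R = TP/(TP+FN) = 13/31 = 13/31
beta^2 = 1/2^2 = 1/4
(1 + beta^2) = 5/4
Numerator = (1+beta^2)*P*R = 845/2356
Denominator = beta^2*P + R = 13/76 + 13/31 = 1391/2356
F_beta = 65/107

65/107


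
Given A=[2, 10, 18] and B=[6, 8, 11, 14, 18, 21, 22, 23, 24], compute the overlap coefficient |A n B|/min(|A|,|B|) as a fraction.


A intersect B = [18]
|A intersect B| = 1
min(|A|, |B|) = min(3, 9) = 3
Overlap = 1 / 3 = 1/3

1/3


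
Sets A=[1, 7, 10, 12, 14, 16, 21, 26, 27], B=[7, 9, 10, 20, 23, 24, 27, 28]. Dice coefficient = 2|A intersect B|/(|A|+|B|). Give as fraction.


A intersect B = [7, 10, 27]
|A intersect B| = 3
|A| = 9, |B| = 8
Dice = 2*3 / (9+8)
= 6 / 17 = 6/17

6/17


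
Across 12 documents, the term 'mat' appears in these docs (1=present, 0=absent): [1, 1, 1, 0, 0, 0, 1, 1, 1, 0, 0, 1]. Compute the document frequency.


Checking each document for 'mat':
Doc 1: present
Doc 2: present
Doc 3: present
Doc 4: absent
Doc 5: absent
Doc 6: absent
Doc 7: present
Doc 8: present
Doc 9: present
Doc 10: absent
Doc 11: absent
Doc 12: present
df = sum of presences = 1 + 1 + 1 + 0 + 0 + 0 + 1 + 1 + 1 + 0 + 0 + 1 = 7

7


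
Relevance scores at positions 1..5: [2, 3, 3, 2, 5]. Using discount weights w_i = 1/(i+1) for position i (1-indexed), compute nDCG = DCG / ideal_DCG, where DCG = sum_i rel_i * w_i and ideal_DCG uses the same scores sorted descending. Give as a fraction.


Position discount weights w_i = 1/(i+1) for i=1..5:
Weights = [1/2, 1/3, 1/4, 1/5, 1/6]
Actual relevance: [2, 3, 3, 2, 5]
DCG = 2/2 + 3/3 + 3/4 + 2/5 + 5/6 = 239/60
Ideal relevance (sorted desc): [5, 3, 3, 2, 2]
Ideal DCG = 5/2 + 3/3 + 3/4 + 2/5 + 2/6 = 299/60
nDCG = DCG / ideal_DCG = 239/60 / 299/60 = 239/299

239/299


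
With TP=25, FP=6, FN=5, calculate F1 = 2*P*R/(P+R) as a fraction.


F1 = 2 * P * R / (P + R)
P = TP/(TP+FP) = 25/31 = 25/31
R = TP/(TP+FN) = 25/30 = 5/6
2 * P * R = 2 * 25/31 * 5/6 = 125/93
P + R = 25/31 + 5/6 = 305/186
F1 = 125/93 / 305/186 = 50/61

50/61


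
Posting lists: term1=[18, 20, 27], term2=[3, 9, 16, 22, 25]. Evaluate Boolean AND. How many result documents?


Boolean AND: find intersection of posting lists
term1 docs: [18, 20, 27]
term2 docs: [3, 9, 16, 22, 25]
Intersection: []
|intersection| = 0

0


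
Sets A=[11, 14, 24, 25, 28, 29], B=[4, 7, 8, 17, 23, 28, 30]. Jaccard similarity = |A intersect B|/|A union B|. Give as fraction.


A intersect B = [28]
|A intersect B| = 1
A union B = [4, 7, 8, 11, 14, 17, 23, 24, 25, 28, 29, 30]
|A union B| = 12
Jaccard = 1/12 = 1/12

1/12


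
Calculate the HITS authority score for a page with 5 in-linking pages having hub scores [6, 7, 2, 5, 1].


Authority = sum of hub scores of in-linkers
In-link 1: hub score = 6
In-link 2: hub score = 7
In-link 3: hub score = 2
In-link 4: hub score = 5
In-link 5: hub score = 1
Authority = 6 + 7 + 2 + 5 + 1 = 21

21


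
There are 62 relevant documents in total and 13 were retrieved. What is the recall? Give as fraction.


Recall = retrieved_relevant / total_relevant
= 13 / 62
= 13 / (13 + 49)
= 13/62

13/62


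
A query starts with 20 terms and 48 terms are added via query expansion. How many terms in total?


Original terms: 20
Expansion terms: 48
Total = 20 + 48 = 68

68


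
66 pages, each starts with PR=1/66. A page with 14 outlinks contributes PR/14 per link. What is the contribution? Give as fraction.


Initial PR = 1/66 = 1/66
Outlinks = 14
Contribution per link = PR / outlinks
= 1/66 / 14
= 1/924

1/924


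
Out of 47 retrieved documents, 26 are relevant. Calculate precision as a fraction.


Precision = relevant_retrieved / total_retrieved
= 26 / 47
= 26 / (26 + 21)
= 26/47

26/47


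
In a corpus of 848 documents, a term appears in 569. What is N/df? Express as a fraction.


IDF ratio = N / df
= 848 / 569
= 848/569

848/569


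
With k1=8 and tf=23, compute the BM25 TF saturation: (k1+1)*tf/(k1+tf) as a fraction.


BM25 TF component = (k1+1)*tf / (k1+tf)
k1 = 8, tf = 23
Numerator = (8+1)*23 = 207
Denominator = 8 + 23 = 31
= 207/31 = 207/31

207/31


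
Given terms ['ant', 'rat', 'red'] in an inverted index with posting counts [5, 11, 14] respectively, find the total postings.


Summing posting list sizes:
'ant': 5 postings
'rat': 11 postings
'red': 14 postings
Total = 5 + 11 + 14 = 30

30


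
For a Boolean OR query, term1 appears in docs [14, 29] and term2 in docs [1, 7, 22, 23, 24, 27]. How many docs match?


Boolean OR: find union of posting lists
term1 docs: [14, 29]
term2 docs: [1, 7, 22, 23, 24, 27]
Union: [1, 7, 14, 22, 23, 24, 27, 29]
|union| = 8

8


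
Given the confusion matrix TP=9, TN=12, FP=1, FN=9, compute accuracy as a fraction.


Accuracy = (TP + TN) / (TP + TN + FP + FN)
TP + TN = 9 + 12 = 21
Total = 9 + 12 + 1 + 9 = 31
Accuracy = 21 / 31 = 21/31

21/31


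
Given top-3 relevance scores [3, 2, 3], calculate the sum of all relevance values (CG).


Cumulative Gain = sum of relevance scores
Position 1: rel=3, running sum=3
Position 2: rel=2, running sum=5
Position 3: rel=3, running sum=8
CG = 8

8


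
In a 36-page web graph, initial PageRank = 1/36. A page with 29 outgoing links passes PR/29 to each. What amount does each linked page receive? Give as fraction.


Initial PR = 1/36 = 1/36
Outlinks = 29
Contribution per link = PR / outlinks
= 1/36 / 29
= 1/1044

1/1044


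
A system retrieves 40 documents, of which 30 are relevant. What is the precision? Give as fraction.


Precision = relevant_retrieved / total_retrieved
= 30 / 40
= 30 / (30 + 10)
= 3/4

3/4


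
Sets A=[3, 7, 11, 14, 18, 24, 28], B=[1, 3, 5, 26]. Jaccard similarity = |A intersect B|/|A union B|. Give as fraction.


A intersect B = [3]
|A intersect B| = 1
A union B = [1, 3, 5, 7, 11, 14, 18, 24, 26, 28]
|A union B| = 10
Jaccard = 1/10 = 1/10

1/10


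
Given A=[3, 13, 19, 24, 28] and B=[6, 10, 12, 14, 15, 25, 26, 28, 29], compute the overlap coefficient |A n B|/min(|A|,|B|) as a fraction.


A intersect B = [28]
|A intersect B| = 1
min(|A|, |B|) = min(5, 9) = 5
Overlap = 1 / 5 = 1/5

1/5


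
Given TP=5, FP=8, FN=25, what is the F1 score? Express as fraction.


F1 = 2 * P * R / (P + R)
P = TP/(TP+FP) = 5/13 = 5/13
R = TP/(TP+FN) = 5/30 = 1/6
2 * P * R = 2 * 5/13 * 1/6 = 5/39
P + R = 5/13 + 1/6 = 43/78
F1 = 5/39 / 43/78 = 10/43

10/43


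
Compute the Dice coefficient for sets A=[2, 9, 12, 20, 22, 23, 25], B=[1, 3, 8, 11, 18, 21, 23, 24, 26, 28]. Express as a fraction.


A intersect B = [23]
|A intersect B| = 1
|A| = 7, |B| = 10
Dice = 2*1 / (7+10)
= 2 / 17 = 2/17

2/17


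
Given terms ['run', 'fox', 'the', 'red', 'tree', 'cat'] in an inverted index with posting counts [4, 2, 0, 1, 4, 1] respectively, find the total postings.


Summing posting list sizes:
'run': 4 postings
'fox': 2 postings
'the': 0 postings
'red': 1 postings
'tree': 4 postings
'cat': 1 postings
Total = 4 + 2 + 0 + 1 + 4 + 1 = 12

12


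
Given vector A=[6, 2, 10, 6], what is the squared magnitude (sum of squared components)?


|A|^2 = sum of squared components
A[0]^2 = 6^2 = 36
A[1]^2 = 2^2 = 4
A[2]^2 = 10^2 = 100
A[3]^2 = 6^2 = 36
Sum = 36 + 4 + 100 + 36 = 176

176


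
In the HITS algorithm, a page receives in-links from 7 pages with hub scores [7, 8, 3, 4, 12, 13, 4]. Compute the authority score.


Authority = sum of hub scores of in-linkers
In-link 1: hub score = 7
In-link 2: hub score = 8
In-link 3: hub score = 3
In-link 4: hub score = 4
In-link 5: hub score = 12
In-link 6: hub score = 13
In-link 7: hub score = 4
Authority = 7 + 8 + 3 + 4 + 12 + 13 + 4 = 51

51


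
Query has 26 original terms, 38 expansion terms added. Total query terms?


Original terms: 26
Expansion terms: 38
Total = 26 + 38 = 64

64


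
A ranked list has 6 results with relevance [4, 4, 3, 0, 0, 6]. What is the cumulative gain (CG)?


Cumulative Gain = sum of relevance scores
Position 1: rel=4, running sum=4
Position 2: rel=4, running sum=8
Position 3: rel=3, running sum=11
Position 4: rel=0, running sum=11
Position 5: rel=0, running sum=11
Position 6: rel=6, running sum=17
CG = 17

17


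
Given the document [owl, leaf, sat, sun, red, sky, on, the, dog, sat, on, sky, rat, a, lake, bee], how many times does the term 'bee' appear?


Document has 16 words
Scanning for 'bee':
Found at positions: [15]
Count = 1

1


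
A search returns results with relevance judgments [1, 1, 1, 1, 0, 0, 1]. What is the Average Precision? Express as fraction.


Computing P@k for each relevant position:
Position 1: relevant, P@1 = 1/1 = 1
Position 2: relevant, P@2 = 2/2 = 1
Position 3: relevant, P@3 = 3/3 = 1
Position 4: relevant, P@4 = 4/4 = 1
Position 5: not relevant
Position 6: not relevant
Position 7: relevant, P@7 = 5/7 = 5/7
Sum of P@k = 1 + 1 + 1 + 1 + 5/7 = 33/7
AP = 33/7 / 5 = 33/35

33/35


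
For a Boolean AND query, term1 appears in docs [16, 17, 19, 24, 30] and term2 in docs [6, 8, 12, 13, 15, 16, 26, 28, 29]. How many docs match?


Boolean AND: find intersection of posting lists
term1 docs: [16, 17, 19, 24, 30]
term2 docs: [6, 8, 12, 13, 15, 16, 26, 28, 29]
Intersection: [16]
|intersection| = 1

1


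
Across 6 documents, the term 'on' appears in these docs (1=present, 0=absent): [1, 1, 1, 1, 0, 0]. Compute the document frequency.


Checking each document for 'on':
Doc 1: present
Doc 2: present
Doc 3: present
Doc 4: present
Doc 5: absent
Doc 6: absent
df = sum of presences = 1 + 1 + 1 + 1 + 0 + 0 = 4

4


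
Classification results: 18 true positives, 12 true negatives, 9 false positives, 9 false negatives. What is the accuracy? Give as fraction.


Accuracy = (TP + TN) / (TP + TN + FP + FN)
TP + TN = 18 + 12 = 30
Total = 18 + 12 + 9 + 9 = 48
Accuracy = 30 / 48 = 5/8

5/8


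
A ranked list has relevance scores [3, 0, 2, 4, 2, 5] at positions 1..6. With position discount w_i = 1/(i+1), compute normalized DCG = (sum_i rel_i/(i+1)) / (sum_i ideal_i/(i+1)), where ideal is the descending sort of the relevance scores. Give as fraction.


Position discount weights w_i = 1/(i+1) for i=1..6:
Weights = [1/2, 1/3, 1/4, 1/5, 1/6, 1/7]
Actual relevance: [3, 0, 2, 4, 2, 5]
DCG = 3/2 + 0/3 + 2/4 + 4/5 + 2/6 + 5/7 = 404/105
Ideal relevance (sorted desc): [5, 4, 3, 2, 2, 0]
Ideal DCG = 5/2 + 4/3 + 3/4 + 2/5 + 2/6 + 0/7 = 319/60
nDCG = DCG / ideal_DCG = 404/105 / 319/60 = 1616/2233

1616/2233


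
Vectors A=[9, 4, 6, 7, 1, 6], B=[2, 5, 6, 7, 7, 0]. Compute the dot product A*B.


Dot product = sum of element-wise products
A[0]*B[0] = 9*2 = 18
A[1]*B[1] = 4*5 = 20
A[2]*B[2] = 6*6 = 36
A[3]*B[3] = 7*7 = 49
A[4]*B[4] = 1*7 = 7
A[5]*B[5] = 6*0 = 0
Sum = 18 + 20 + 36 + 49 + 7 + 0 = 130

130


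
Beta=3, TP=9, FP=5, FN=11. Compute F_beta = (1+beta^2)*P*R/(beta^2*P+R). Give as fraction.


P = TP/(TP+FP) = 9/14 = 9/14
R = TP/(TP+FN) = 9/20 = 9/20
beta^2 = 3^2 = 9
(1 + beta^2) = 10
Numerator = (1+beta^2)*P*R = 81/28
Denominator = beta^2*P + R = 81/14 + 9/20 = 873/140
F_beta = 45/97

45/97


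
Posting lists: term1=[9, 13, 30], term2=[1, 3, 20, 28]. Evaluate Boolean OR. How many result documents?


Boolean OR: find union of posting lists
term1 docs: [9, 13, 30]
term2 docs: [1, 3, 20, 28]
Union: [1, 3, 9, 13, 20, 28, 30]
|union| = 7

7


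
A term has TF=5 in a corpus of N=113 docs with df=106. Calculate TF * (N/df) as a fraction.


TF * (N/df)
= 5 * (113/106)
= 5 * 113/106
= 565/106

565/106


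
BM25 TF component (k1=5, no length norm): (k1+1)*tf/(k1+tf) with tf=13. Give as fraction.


BM25 TF component = (k1+1)*tf / (k1+tf)
k1 = 5, tf = 13
Numerator = (5+1)*13 = 78
Denominator = 5 + 13 = 18
= 78/18 = 13/3

13/3


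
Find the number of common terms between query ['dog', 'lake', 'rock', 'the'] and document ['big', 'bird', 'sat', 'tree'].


Query terms: ['dog', 'lake', 'rock', 'the']
Document terms: ['big', 'bird', 'sat', 'tree']
Common terms: []
Overlap count = 0

0


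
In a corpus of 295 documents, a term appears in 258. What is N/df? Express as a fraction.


IDF ratio = N / df
= 295 / 258
= 295/258

295/258


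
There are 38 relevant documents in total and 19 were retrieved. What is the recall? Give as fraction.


Recall = retrieved_relevant / total_relevant
= 19 / 38
= 19 / (19 + 19)
= 1/2

1/2


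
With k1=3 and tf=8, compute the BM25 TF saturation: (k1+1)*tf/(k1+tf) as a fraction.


BM25 TF component = (k1+1)*tf / (k1+tf)
k1 = 3, tf = 8
Numerator = (3+1)*8 = 32
Denominator = 3 + 8 = 11
= 32/11 = 32/11

32/11


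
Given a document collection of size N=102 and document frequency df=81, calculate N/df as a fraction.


IDF ratio = N / df
= 102 / 81
= 34/27

34/27


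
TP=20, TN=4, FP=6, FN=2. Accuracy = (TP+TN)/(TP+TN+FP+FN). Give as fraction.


Accuracy = (TP + TN) / (TP + TN + FP + FN)
TP + TN = 20 + 4 = 24
Total = 20 + 4 + 6 + 2 = 32
Accuracy = 24 / 32 = 3/4

3/4


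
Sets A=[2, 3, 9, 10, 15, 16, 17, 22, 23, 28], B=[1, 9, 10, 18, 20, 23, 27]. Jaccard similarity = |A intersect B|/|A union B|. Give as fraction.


A intersect B = [9, 10, 23]
|A intersect B| = 3
A union B = [1, 2, 3, 9, 10, 15, 16, 17, 18, 20, 22, 23, 27, 28]
|A union B| = 14
Jaccard = 3/14 = 3/14

3/14


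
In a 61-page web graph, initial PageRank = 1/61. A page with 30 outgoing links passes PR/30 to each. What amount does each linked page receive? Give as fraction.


Initial PR = 1/61 = 1/61
Outlinks = 30
Contribution per link = PR / outlinks
= 1/61 / 30
= 1/1830

1/1830


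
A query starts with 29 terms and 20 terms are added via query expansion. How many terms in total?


Original terms: 29
Expansion terms: 20
Total = 29 + 20 = 49

49


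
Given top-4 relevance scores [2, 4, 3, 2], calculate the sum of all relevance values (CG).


Cumulative Gain = sum of relevance scores
Position 1: rel=2, running sum=2
Position 2: rel=4, running sum=6
Position 3: rel=3, running sum=9
Position 4: rel=2, running sum=11
CG = 11

11


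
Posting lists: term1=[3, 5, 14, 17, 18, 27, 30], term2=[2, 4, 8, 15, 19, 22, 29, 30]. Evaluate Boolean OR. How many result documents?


Boolean OR: find union of posting lists
term1 docs: [3, 5, 14, 17, 18, 27, 30]
term2 docs: [2, 4, 8, 15, 19, 22, 29, 30]
Union: [2, 3, 4, 5, 8, 14, 15, 17, 18, 19, 22, 27, 29, 30]
|union| = 14

14


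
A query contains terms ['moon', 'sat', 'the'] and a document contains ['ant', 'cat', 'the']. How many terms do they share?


Query terms: ['moon', 'sat', 'the']
Document terms: ['ant', 'cat', 'the']
Common terms: ['the']
Overlap count = 1

1


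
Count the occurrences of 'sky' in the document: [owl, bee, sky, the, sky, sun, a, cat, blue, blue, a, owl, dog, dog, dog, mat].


Document has 16 words
Scanning for 'sky':
Found at positions: [2, 4]
Count = 2

2


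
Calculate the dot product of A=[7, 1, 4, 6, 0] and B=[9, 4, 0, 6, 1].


Dot product = sum of element-wise products
A[0]*B[0] = 7*9 = 63
A[1]*B[1] = 1*4 = 4
A[2]*B[2] = 4*0 = 0
A[3]*B[3] = 6*6 = 36
A[4]*B[4] = 0*1 = 0
Sum = 63 + 4 + 0 + 36 + 0 = 103

103


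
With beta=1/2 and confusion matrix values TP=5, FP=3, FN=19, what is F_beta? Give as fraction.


P = TP/(TP+FP) = 5/8 = 5/8
R = TP/(TP+FN) = 5/24 = 5/24
beta^2 = 1/2^2 = 1/4
(1 + beta^2) = 5/4
Numerator = (1+beta^2)*P*R = 125/768
Denominator = beta^2*P + R = 5/32 + 5/24 = 35/96
F_beta = 25/56

25/56


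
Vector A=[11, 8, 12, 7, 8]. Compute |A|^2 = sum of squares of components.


|A|^2 = sum of squared components
A[0]^2 = 11^2 = 121
A[1]^2 = 8^2 = 64
A[2]^2 = 12^2 = 144
A[3]^2 = 7^2 = 49
A[4]^2 = 8^2 = 64
Sum = 121 + 64 + 144 + 49 + 64 = 442

442


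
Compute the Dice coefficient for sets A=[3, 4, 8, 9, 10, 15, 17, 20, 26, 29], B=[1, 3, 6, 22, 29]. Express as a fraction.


A intersect B = [3, 29]
|A intersect B| = 2
|A| = 10, |B| = 5
Dice = 2*2 / (10+5)
= 4 / 15 = 4/15

4/15


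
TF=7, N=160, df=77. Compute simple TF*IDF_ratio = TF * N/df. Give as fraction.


TF * (N/df)
= 7 * (160/77)
= 7 * 160/77
= 160/11

160/11


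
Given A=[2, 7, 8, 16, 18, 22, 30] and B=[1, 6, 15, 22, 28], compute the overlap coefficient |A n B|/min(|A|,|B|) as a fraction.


A intersect B = [22]
|A intersect B| = 1
min(|A|, |B|) = min(7, 5) = 5
Overlap = 1 / 5 = 1/5

1/5


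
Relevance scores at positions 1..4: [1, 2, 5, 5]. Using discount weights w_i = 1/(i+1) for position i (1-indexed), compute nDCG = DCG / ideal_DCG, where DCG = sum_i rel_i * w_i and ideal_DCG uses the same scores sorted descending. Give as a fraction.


Position discount weights w_i = 1/(i+1) for i=1..4:
Weights = [1/2, 1/3, 1/4, 1/5]
Actual relevance: [1, 2, 5, 5]
DCG = 1/2 + 2/3 + 5/4 + 5/5 = 41/12
Ideal relevance (sorted desc): [5, 5, 2, 1]
Ideal DCG = 5/2 + 5/3 + 2/4 + 1/5 = 73/15
nDCG = DCG / ideal_DCG = 41/12 / 73/15 = 205/292

205/292


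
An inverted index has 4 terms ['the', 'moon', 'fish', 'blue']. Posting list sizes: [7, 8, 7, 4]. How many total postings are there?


Summing posting list sizes:
'the': 7 postings
'moon': 8 postings
'fish': 7 postings
'blue': 4 postings
Total = 7 + 8 + 7 + 4 = 26

26


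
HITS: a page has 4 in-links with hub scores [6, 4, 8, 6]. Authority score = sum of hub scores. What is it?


Authority = sum of hub scores of in-linkers
In-link 1: hub score = 6
In-link 2: hub score = 4
In-link 3: hub score = 8
In-link 4: hub score = 6
Authority = 6 + 4 + 8 + 6 = 24

24


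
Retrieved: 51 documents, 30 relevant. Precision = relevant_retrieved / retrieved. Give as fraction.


Precision = relevant_retrieved / total_retrieved
= 30 / 51
= 30 / (30 + 21)
= 10/17

10/17


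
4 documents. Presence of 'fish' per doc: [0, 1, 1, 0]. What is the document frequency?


Checking each document for 'fish':
Doc 1: absent
Doc 2: present
Doc 3: present
Doc 4: absent
df = sum of presences = 0 + 1 + 1 + 0 = 2

2


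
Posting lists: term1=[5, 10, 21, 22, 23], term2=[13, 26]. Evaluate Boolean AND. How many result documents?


Boolean AND: find intersection of posting lists
term1 docs: [5, 10, 21, 22, 23]
term2 docs: [13, 26]
Intersection: []
|intersection| = 0

0


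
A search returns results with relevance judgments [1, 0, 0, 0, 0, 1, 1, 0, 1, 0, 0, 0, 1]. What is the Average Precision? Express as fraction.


Computing P@k for each relevant position:
Position 1: relevant, P@1 = 1/1 = 1
Position 2: not relevant
Position 3: not relevant
Position 4: not relevant
Position 5: not relevant
Position 6: relevant, P@6 = 2/6 = 1/3
Position 7: relevant, P@7 = 3/7 = 3/7
Position 8: not relevant
Position 9: relevant, P@9 = 4/9 = 4/9
Position 10: not relevant
Position 11: not relevant
Position 12: not relevant
Position 13: relevant, P@13 = 5/13 = 5/13
Sum of P@k = 1 + 1/3 + 3/7 + 4/9 + 5/13 = 2122/819
AP = 2122/819 / 5 = 2122/4095

2122/4095


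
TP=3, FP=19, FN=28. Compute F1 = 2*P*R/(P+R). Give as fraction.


F1 = 2 * P * R / (P + R)
P = TP/(TP+FP) = 3/22 = 3/22
R = TP/(TP+FN) = 3/31 = 3/31
2 * P * R = 2 * 3/22 * 3/31 = 9/341
P + R = 3/22 + 3/31 = 159/682
F1 = 9/341 / 159/682 = 6/53

6/53


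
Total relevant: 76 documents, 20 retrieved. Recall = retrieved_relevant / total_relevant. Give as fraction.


Recall = retrieved_relevant / total_relevant
= 20 / 76
= 20 / (20 + 56)
= 5/19

5/19


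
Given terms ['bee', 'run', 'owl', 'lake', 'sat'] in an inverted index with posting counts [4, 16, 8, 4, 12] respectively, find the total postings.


Summing posting list sizes:
'bee': 4 postings
'run': 16 postings
'owl': 8 postings
'lake': 4 postings
'sat': 12 postings
Total = 4 + 16 + 8 + 4 + 12 = 44

44


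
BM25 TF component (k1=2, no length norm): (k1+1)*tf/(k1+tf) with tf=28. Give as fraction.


BM25 TF component = (k1+1)*tf / (k1+tf)
k1 = 2, tf = 28
Numerator = (2+1)*28 = 84
Denominator = 2 + 28 = 30
= 84/30 = 14/5

14/5


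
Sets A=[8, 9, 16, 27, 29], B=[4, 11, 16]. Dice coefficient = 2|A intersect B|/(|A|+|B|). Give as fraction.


A intersect B = [16]
|A intersect B| = 1
|A| = 5, |B| = 3
Dice = 2*1 / (5+3)
= 2 / 8 = 1/4

1/4


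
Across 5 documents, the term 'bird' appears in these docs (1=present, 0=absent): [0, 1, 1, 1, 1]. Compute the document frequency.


Checking each document for 'bird':
Doc 1: absent
Doc 2: present
Doc 3: present
Doc 4: present
Doc 5: present
df = sum of presences = 0 + 1 + 1 + 1 + 1 = 4

4


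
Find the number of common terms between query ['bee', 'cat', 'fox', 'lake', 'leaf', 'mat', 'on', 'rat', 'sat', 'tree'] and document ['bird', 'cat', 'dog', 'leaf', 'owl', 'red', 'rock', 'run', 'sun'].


Query terms: ['bee', 'cat', 'fox', 'lake', 'leaf', 'mat', 'on', 'rat', 'sat', 'tree']
Document terms: ['bird', 'cat', 'dog', 'leaf', 'owl', 'red', 'rock', 'run', 'sun']
Common terms: ['cat', 'leaf']
Overlap count = 2

2


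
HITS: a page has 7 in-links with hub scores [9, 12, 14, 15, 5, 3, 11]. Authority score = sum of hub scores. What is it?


Authority = sum of hub scores of in-linkers
In-link 1: hub score = 9
In-link 2: hub score = 12
In-link 3: hub score = 14
In-link 4: hub score = 15
In-link 5: hub score = 5
In-link 6: hub score = 3
In-link 7: hub score = 11
Authority = 9 + 12 + 14 + 15 + 5 + 3 + 11 = 69

69


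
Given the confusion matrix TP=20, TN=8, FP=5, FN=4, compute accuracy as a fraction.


Accuracy = (TP + TN) / (TP + TN + FP + FN)
TP + TN = 20 + 8 = 28
Total = 20 + 8 + 5 + 4 = 37
Accuracy = 28 / 37 = 28/37

28/37


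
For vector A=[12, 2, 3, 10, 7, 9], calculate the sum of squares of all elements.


|A|^2 = sum of squared components
A[0]^2 = 12^2 = 144
A[1]^2 = 2^2 = 4
A[2]^2 = 3^2 = 9
A[3]^2 = 10^2 = 100
A[4]^2 = 7^2 = 49
A[5]^2 = 9^2 = 81
Sum = 144 + 4 + 9 + 100 + 49 + 81 = 387

387


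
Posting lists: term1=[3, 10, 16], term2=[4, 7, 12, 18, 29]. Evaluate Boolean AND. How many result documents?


Boolean AND: find intersection of posting lists
term1 docs: [3, 10, 16]
term2 docs: [4, 7, 12, 18, 29]
Intersection: []
|intersection| = 0

0


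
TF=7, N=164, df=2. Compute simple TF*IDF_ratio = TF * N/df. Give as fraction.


TF * (N/df)
= 7 * (164/2)
= 7 * 82
= 574

574


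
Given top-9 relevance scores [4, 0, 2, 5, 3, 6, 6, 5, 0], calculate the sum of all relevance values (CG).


Cumulative Gain = sum of relevance scores
Position 1: rel=4, running sum=4
Position 2: rel=0, running sum=4
Position 3: rel=2, running sum=6
Position 4: rel=5, running sum=11
Position 5: rel=3, running sum=14
Position 6: rel=6, running sum=20
Position 7: rel=6, running sum=26
Position 8: rel=5, running sum=31
Position 9: rel=0, running sum=31
CG = 31

31


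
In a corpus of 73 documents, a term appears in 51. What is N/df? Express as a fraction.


IDF ratio = N / df
= 73 / 51
= 73/51

73/51


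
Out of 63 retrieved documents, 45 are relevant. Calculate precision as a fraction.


Precision = relevant_retrieved / total_retrieved
= 45 / 63
= 45 / (45 + 18)
= 5/7

5/7


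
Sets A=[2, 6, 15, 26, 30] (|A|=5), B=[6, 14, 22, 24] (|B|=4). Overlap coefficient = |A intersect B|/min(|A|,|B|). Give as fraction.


A intersect B = [6]
|A intersect B| = 1
min(|A|, |B|) = min(5, 4) = 4
Overlap = 1 / 4 = 1/4

1/4


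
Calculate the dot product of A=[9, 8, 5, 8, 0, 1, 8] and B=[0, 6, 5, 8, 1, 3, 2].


Dot product = sum of element-wise products
A[0]*B[0] = 9*0 = 0
A[1]*B[1] = 8*6 = 48
A[2]*B[2] = 5*5 = 25
A[3]*B[3] = 8*8 = 64
A[4]*B[4] = 0*1 = 0
A[5]*B[5] = 1*3 = 3
A[6]*B[6] = 8*2 = 16
Sum = 0 + 48 + 25 + 64 + 0 + 3 + 16 = 156

156


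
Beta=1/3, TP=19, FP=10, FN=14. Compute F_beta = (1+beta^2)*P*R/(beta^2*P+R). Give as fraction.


P = TP/(TP+FP) = 19/29 = 19/29
R = TP/(TP+FN) = 19/33 = 19/33
beta^2 = 1/3^2 = 1/9
(1 + beta^2) = 10/9
Numerator = (1+beta^2)*P*R = 3610/8613
Denominator = beta^2*P + R = 19/261 + 19/33 = 1862/2871
F_beta = 95/147

95/147


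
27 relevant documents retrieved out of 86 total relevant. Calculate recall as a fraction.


Recall = retrieved_relevant / total_relevant
= 27 / 86
= 27 / (27 + 59)
= 27/86

27/86


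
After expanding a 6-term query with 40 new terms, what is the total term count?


Original terms: 6
Expansion terms: 40
Total = 6 + 40 = 46

46


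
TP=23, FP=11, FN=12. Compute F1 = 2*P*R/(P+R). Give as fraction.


F1 = 2 * P * R / (P + R)
P = TP/(TP+FP) = 23/34 = 23/34
R = TP/(TP+FN) = 23/35 = 23/35
2 * P * R = 2 * 23/34 * 23/35 = 529/595
P + R = 23/34 + 23/35 = 1587/1190
F1 = 529/595 / 1587/1190 = 2/3

2/3


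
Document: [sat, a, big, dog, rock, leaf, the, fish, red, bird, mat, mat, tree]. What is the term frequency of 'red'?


Document has 13 words
Scanning for 'red':
Found at positions: [8]
Count = 1

1


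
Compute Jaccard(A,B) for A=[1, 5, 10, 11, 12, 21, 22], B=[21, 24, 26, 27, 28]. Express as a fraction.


A intersect B = [21]
|A intersect B| = 1
A union B = [1, 5, 10, 11, 12, 21, 22, 24, 26, 27, 28]
|A union B| = 11
Jaccard = 1/11 = 1/11

1/11


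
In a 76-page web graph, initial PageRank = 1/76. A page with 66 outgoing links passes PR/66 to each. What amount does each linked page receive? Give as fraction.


Initial PR = 1/76 = 1/76
Outlinks = 66
Contribution per link = PR / outlinks
= 1/76 / 66
= 1/5016

1/5016


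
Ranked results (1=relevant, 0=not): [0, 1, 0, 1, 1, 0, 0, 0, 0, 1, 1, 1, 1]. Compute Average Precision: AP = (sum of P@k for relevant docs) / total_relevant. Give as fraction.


Computing P@k for each relevant position:
Position 1: not relevant
Position 2: relevant, P@2 = 1/2 = 1/2
Position 3: not relevant
Position 4: relevant, P@4 = 2/4 = 1/2
Position 5: relevant, P@5 = 3/5 = 3/5
Position 6: not relevant
Position 7: not relevant
Position 8: not relevant
Position 9: not relevant
Position 10: relevant, P@10 = 4/10 = 2/5
Position 11: relevant, P@11 = 5/11 = 5/11
Position 12: relevant, P@12 = 6/12 = 1/2
Position 13: relevant, P@13 = 7/13 = 7/13
Sum of P@k = 1/2 + 1/2 + 3/5 + 2/5 + 5/11 + 1/2 + 7/13 = 999/286
AP = 999/286 / 7 = 999/2002

999/2002


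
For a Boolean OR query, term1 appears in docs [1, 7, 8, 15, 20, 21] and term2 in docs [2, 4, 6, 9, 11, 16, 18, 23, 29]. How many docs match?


Boolean OR: find union of posting lists
term1 docs: [1, 7, 8, 15, 20, 21]
term2 docs: [2, 4, 6, 9, 11, 16, 18, 23, 29]
Union: [1, 2, 4, 6, 7, 8, 9, 11, 15, 16, 18, 20, 21, 23, 29]
|union| = 15

15


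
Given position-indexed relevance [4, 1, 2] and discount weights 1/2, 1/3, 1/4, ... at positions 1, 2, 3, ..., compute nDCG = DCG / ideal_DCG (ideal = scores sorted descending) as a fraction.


Position discount weights w_i = 1/(i+1) for i=1..3:
Weights = [1/2, 1/3, 1/4]
Actual relevance: [4, 1, 2]
DCG = 4/2 + 1/3 + 2/4 = 17/6
Ideal relevance (sorted desc): [4, 2, 1]
Ideal DCG = 4/2 + 2/3 + 1/4 = 35/12
nDCG = DCG / ideal_DCG = 17/6 / 35/12 = 34/35

34/35


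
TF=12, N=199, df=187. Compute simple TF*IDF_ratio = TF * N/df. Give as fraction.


TF * (N/df)
= 12 * (199/187)
= 12 * 199/187
= 2388/187

2388/187


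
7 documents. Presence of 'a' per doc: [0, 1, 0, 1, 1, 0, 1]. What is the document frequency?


Checking each document for 'a':
Doc 1: absent
Doc 2: present
Doc 3: absent
Doc 4: present
Doc 5: present
Doc 6: absent
Doc 7: present
df = sum of presences = 0 + 1 + 0 + 1 + 1 + 0 + 1 = 4

4


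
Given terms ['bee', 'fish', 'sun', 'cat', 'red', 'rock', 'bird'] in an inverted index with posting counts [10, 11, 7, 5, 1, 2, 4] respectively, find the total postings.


Summing posting list sizes:
'bee': 10 postings
'fish': 11 postings
'sun': 7 postings
'cat': 5 postings
'red': 1 postings
'rock': 2 postings
'bird': 4 postings
Total = 10 + 11 + 7 + 5 + 1 + 2 + 4 = 40

40


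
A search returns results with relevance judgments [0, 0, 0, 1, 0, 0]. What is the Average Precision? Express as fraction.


Computing P@k for each relevant position:
Position 1: not relevant
Position 2: not relevant
Position 3: not relevant
Position 4: relevant, P@4 = 1/4 = 1/4
Position 5: not relevant
Position 6: not relevant
Sum of P@k = 1/4 = 1/4
AP = 1/4 / 1 = 1/4

1/4
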